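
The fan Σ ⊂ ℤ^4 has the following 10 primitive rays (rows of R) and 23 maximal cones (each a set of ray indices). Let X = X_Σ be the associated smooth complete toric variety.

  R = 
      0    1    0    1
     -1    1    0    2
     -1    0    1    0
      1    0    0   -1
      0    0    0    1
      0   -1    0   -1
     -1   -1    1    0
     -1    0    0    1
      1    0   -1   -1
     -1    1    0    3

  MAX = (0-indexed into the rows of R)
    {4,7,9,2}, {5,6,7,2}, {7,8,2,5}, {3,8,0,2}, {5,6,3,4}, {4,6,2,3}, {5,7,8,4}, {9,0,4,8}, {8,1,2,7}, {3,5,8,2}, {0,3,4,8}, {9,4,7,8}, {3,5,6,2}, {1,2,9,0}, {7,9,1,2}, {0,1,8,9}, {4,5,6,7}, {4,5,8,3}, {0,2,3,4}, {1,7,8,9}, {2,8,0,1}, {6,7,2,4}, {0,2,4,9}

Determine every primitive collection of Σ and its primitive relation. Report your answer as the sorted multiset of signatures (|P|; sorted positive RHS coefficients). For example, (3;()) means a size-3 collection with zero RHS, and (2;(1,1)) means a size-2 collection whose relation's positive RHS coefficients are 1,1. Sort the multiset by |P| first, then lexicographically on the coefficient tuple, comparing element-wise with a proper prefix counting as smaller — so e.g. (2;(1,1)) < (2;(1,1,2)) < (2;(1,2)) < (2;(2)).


Minimal non-faces — 15 found among 10 rays, 23 max cones:

  • {0,5}:  v_{0} + v_{5} = 0  →  sig = (2;())
  • {3,7}:  v_{3} + v_{7} = 0  →  sig = (2;())
  • {0,7}:  v_{0} + v_{7} = v_{1}  →  sig = (2;(1))
  • {1,3}:  v_{1} + v_{3} = v_{0}  →  sig = (2;(1))
  • {1,4}:  v_{1} + v_{4} = v_{9}  →  sig = (2;(1))
  • {1,5}:  v_{1} + v_{5} = v_{7}  →  sig = (2;(1))
  • {6,8}:  v_{6} + v_{8} = v_{5}  →  sig = (2;(1))
  • {0,6}:  v_{0} + v_{6} = v_{2} + v_{4}  →  sig = (2;(1,1))
  • {3,9}:  v_{3} + v_{9} = v_{0} + v_{4}  →  sig = (2;(1,1))
  • {5,9}:  v_{5} + v_{9} = v_{4} + v_{7}  →  sig = (2;(1,1))
  • {1,6}:  v_{1} + v_{6} = v_{2} + v_{4} + v_{7}  →  sig = (2;(1,1,1))
  • {6,9}:  v_{6} + v_{9} = v_{2} + 2·v_{4} + v_{7}  →  sig = (2;(1,1,2))
  • {2,4,8}:  v_{2} + v_{4} + v_{8} = 0  →  sig = (3;())
  • {2,4,5}:  v_{2} + v_{4} + v_{5} = v_{6}  →  sig = (3;(1))
  • {2,8,9}:  v_{2} + v_{8} + v_{9} = v_{1}  →  sig = (3;(1))

Signatures (|P|; sorted positive RHS coefficients), sorted:
{ (2;()) ×2,  (2;(1)) ×5,  (2;(1,1)) ×3,  (2;(1,1,1)),  (2;(1,1,2)),  (3;()),  (3;(1)) ×2 }


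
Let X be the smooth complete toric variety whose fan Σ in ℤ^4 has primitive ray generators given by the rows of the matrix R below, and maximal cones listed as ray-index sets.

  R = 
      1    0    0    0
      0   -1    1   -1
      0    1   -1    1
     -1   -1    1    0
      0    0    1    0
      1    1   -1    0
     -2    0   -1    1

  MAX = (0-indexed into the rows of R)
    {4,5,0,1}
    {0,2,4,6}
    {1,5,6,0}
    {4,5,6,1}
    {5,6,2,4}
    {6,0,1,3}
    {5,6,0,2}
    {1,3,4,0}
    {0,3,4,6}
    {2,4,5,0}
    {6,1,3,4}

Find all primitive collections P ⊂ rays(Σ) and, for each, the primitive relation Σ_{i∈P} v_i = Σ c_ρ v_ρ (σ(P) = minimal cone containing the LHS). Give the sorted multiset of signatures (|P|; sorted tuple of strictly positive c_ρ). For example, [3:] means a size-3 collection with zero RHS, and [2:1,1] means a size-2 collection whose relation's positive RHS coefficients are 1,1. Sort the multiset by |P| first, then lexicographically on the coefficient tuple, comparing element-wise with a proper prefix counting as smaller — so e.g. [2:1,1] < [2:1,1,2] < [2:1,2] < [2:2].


5 minimal non-faces of Δ(Σ) (on 7 rays):

  • {1,2}:  v_{1} + v_{2} = 0 ; sig = [2:]
  • {3,5}:  v_{3} + v_{5} = 0 ; sig = [2:]
  • {2,3}:  v_{2} + v_{3} = v_{0} + v_{4} + v_{6} ; sig = [2:1,1,1]
  • {0,1,4,6}:  v_{0} + v_{1} + v_{4} + v_{6} = v_{3} ; sig = [4:1]
  • {0,4,5,6}:  v_{0} + v_{4} + v_{5} + v_{6} = v_{2} ; sig = [4:1]

so the primitive-relation signature multiset is
    |P|=2: 3 collections, coeffs (), (), (1,1,1)
    |P|=4: 2 collections, coeffs (1), (1)


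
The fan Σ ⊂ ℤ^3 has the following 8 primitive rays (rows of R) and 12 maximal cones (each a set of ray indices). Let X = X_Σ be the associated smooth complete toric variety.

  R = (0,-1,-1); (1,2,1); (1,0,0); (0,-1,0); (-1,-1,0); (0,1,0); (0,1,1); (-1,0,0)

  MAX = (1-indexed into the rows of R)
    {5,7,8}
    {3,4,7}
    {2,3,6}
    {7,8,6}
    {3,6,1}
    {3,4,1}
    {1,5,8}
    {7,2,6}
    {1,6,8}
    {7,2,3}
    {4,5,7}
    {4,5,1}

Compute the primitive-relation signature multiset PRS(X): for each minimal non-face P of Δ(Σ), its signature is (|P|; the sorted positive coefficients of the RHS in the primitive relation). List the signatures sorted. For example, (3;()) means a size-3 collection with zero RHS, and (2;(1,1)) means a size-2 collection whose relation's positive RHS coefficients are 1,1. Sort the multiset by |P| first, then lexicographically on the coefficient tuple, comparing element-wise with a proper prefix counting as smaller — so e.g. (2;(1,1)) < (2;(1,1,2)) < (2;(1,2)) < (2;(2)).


Primitive collections (11):

  P={1,7}:  v_{1} + v_{7} = 0  ⇒ sig = (2;())
  P={3,8}:  v_{3} + v_{8} = 0  ⇒ sig = (2;())
  P={4,6}:  v_{4} + v_{6} = 0  ⇒ sig = (2;())
  P={2,5}:  v_{2} + v_{5} = v_{7}  ⇒ sig = (2;(1))
  P={3,5}:  v_{3} + v_{5} = v_{4}  ⇒ sig = (2;(1))
  P={4,8}:  v_{4} + v_{8} = v_{5}  ⇒ sig = (2;(1))
  P={5,6}:  v_{5} + v_{6} = v_{8}  ⇒ sig = (2;(1))
  P={1,2}:  v_{1} + v_{2} = v_{3} + v_{6}  ⇒ sig = (2;(1,1))
  P={2,4}:  v_{2} + v_{4} = v_{3} + v_{7}  ⇒ sig = (2;(1,1))
  P={2,8}:  v_{2} + v_{8} = v_{6} + v_{7}  ⇒ sig = (2;(1,1))
  P={3,6,7}:  v_{3} + v_{6} + v_{7} = v_{2}  ⇒ sig = (3;(1))

so the primitive-relation signature multiset is
{ (2;()) ×3,  (2;(1)) ×4,  (2;(1,1)) ×3,  (3;(1)) }


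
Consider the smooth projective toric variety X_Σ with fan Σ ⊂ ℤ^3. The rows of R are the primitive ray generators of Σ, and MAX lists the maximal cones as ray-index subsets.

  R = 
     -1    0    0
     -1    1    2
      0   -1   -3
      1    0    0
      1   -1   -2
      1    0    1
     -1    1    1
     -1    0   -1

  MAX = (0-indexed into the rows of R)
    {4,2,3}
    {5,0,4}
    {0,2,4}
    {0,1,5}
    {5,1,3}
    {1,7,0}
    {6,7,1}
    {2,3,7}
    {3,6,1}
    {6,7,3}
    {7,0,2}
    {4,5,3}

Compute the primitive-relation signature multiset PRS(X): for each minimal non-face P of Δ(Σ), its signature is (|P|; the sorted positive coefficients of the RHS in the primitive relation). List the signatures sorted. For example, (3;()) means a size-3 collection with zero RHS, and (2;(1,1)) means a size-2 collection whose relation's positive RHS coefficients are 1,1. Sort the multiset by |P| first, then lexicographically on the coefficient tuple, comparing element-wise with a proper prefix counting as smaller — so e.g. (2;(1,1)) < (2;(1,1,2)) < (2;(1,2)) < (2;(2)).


Σ has 11 primitive collections:

  P={0,3}:  v_{0} + v_{3} = 0  so sig = (2;())
  P={1,4}:  v_{1} + v_{4} = 0  so sig = (2;())
  P={5,7}:  v_{5} + v_{7} = 0  so sig = (2;())
  P={1,2}:  v_{1} + v_{2} = v_{7}  so sig = (2;(1))
  P={2,5}:  v_{2} + v_{5} = v_{4}  so sig = (2;(1))
  P={4,7}:  v_{4} + v_{7} = v_{2}  so sig = (2;(1))
  P={0,6}:  v_{0} + v_{6} = v_{1} + v_{7}  so sig = (2;(1,1))
  P={4,6}:  v_{4} + v_{6} = v_{3} + v_{7}  so sig = (2;(1,1))
  P={5,6}:  v_{5} + v_{6} = v_{1} + v_{3}  so sig = (2;(1,1))
  P={2,6}:  v_{2} + v_{6} = v_{3} + 2·v_{7}  so sig = (2;(1,2))
  P={1,3,7}:  v_{1} + v_{3} + v_{7} = v_{6}  so sig = (3;(1))

Hence PRS(X_Σ) =
[(2;()), (2;()), (2;()), (2;(1)), (2;(1)), (2;(1)), (2;(1,1)), (2;(1,1)), (2;(1,1)), (2;(1,2)), (3;(1))]


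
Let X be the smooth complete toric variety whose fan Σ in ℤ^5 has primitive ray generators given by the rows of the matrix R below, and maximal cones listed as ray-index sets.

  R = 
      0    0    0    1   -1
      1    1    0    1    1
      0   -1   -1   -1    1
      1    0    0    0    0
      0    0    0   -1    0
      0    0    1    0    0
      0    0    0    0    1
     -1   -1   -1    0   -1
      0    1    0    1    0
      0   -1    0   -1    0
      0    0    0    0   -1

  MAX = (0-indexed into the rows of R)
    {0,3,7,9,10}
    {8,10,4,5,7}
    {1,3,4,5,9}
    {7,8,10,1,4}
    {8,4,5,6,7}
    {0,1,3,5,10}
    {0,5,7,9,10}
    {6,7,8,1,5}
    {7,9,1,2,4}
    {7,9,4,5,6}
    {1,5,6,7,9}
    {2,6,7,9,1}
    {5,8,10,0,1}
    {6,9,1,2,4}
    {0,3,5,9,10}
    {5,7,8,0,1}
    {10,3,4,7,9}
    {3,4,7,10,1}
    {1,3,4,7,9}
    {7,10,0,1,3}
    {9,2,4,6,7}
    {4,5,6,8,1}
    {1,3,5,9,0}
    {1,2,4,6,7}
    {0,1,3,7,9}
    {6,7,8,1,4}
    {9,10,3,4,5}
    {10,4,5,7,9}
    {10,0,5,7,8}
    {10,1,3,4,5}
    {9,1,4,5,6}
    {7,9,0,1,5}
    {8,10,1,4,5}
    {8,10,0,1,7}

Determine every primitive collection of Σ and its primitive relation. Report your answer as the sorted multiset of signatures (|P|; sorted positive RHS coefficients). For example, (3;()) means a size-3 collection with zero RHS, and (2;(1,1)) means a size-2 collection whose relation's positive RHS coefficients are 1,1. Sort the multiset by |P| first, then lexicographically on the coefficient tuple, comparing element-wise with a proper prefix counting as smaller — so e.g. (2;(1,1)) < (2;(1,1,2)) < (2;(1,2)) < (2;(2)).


Σ has 16 primitive collections:

  P = {6,10}:  v_{6} + v_{10} = 0 ; sig = (2;())
  P = {8,9}:  v_{8} + v_{9} = 0 ; sig = (2;())
  P = {0,4}:  v_{0} + v_{4} = v_{10} ; sig = (2;(1))
  P = {2,5}:  v_{2} + v_{5} = v_{6} + v_{9} ; sig = (2;(1,1))
  P = {3,6}:  v_{3} + v_{6} = v_{1} + v_{9} ; sig = (2;(1,1))
  P = {3,8}:  v_{3} + v_{8} = v_{1} + v_{10} ; sig = (2;(1,1))
  P = {0,2}:  v_{0} + v_{2} = v_{1} + v_{7} + v_{9} ; sig = (2;(1,1,1))
  P = {0,6}:  v_{0} + v_{6} = v_{1} + v_{5} + v_{7} ; sig = (2;(1,1,1))
  P = {2,8}:  v_{2} + v_{8} = v_{1} + v_{4} + v_{6} + v_{7} ; sig = (2;(1,1,1,1))
  P = {2,10}:  v_{2} + v_{10} = v_{1} + v_{4} + v_{7} + v_{9} ; sig = (2;(1,1,1,1))
  P = {2,3}:  v_{2} + v_{3} = 2·v_{1} + v_{4} + v_{7} + 2·v_{9} ; sig = (2;(1,1,2,2))
  P = {1,9,10}:  v_{1} + v_{9} + v_{10} = v_{3} ; sig = (3;(1))
  P = {3,5,7}:  v_{3} + v_{5} + v_{7} = v_{0} + v_{9} ; sig = (3;(1,1))
  P = {1,4,5,7}:  v_{1} + v_{4} + v_{5} + v_{7} = 0 ; sig = (4;())
  P = {1,5,7,10}:  v_{1} + v_{5} + v_{7} + v_{10} = v_{0} ; sig = (4;(1))
  P = {1,4,6,7,9}:  v_{1} + v_{4} + v_{6} + v_{7} + v_{9} = v_{2} ; sig = (5;(1))

so the primitive-relation signature multiset is
[(2;()), (2;()), (2;(1)), (2;(1,1)), (2;(1,1)), (2;(1,1)), (2;(1,1,1)), (2;(1,1,1)), (2;(1,1,1,1)), (2;(1,1,1,1)), (2;(1,1,2,2)), (3;(1)), (3;(1,1)), (4;()), (4;(1)), (5;(1))]


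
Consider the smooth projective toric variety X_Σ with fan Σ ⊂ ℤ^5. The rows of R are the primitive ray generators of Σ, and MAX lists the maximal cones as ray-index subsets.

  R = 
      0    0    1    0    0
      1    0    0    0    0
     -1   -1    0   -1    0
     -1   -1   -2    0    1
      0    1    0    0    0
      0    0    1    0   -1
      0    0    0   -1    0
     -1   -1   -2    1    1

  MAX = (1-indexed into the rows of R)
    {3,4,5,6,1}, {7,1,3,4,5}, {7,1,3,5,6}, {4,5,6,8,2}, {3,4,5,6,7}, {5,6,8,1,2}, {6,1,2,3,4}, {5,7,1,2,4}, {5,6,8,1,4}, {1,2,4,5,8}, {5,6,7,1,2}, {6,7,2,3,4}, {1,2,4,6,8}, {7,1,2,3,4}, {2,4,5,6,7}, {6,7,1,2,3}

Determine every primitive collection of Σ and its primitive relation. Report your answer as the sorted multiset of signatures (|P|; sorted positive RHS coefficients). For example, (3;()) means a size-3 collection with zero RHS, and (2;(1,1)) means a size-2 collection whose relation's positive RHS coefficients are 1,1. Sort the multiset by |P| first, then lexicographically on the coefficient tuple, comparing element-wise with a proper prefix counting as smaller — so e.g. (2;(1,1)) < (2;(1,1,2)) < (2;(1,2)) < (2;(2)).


Δ(Σ) — 8 vertices, 5 min non-faces:

  {7,8}:  v_{7} + v_{8} = v_{4}  ⇒ sig = (2;(1))
  {3,8}:  v_{3} + v_{8} = v_{1} + 2·v_{4} + v_{6}  ⇒ sig = (2;(1,1,2))
  {2,3,5}:  v_{2} + v_{3} + v_{5} = v_{7}  ⇒ sig = (3;(1))
  {1,4,6,7}:  v_{1} + v_{4} + v_{6} + v_{7} = v_{3}  ⇒ sig = (4;(1))
  {1,2,4,5,6}:  v_{1} + v_{2} + v_{4} + v_{5} + v_{6} = 0  ⇒ sig = (5;())

so the primitive-relation signature multiset is
[(2;(1)), (2;(1,1,2)), (3;(1)), (4;(1)), (5;())]


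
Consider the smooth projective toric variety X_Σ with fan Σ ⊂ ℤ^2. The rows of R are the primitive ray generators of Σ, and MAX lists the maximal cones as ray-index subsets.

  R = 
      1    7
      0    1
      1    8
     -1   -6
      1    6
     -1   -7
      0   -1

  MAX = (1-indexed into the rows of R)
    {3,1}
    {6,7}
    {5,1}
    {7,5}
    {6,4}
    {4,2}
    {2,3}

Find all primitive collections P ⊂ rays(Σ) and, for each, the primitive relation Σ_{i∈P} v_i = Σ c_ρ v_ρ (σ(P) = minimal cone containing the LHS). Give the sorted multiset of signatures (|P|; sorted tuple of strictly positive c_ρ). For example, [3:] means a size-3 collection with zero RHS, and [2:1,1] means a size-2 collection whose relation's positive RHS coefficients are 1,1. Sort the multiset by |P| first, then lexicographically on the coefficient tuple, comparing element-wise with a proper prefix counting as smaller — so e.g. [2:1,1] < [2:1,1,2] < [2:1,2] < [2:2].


The 14 primitive collections of Σ (r=7, n=2):

  P = {1,6}:  v_{1} + v_{6} = 0  ⟹  sig = [2:]
  P = {2,7}:  v_{2} + v_{7} = 0  ⟹  sig = [2:]
  P = {4,5}:  v_{4} + v_{5} = 0  ⟹  sig = [2:]
  P = {1,2}:  v_{1} + v_{2} = v_{3}  ⟹  sig = [2:1]
  P = {1,4}:  v_{1} + v_{4} = v_{2}  ⟹  sig = [2:1]
  P = {1,7}:  v_{1} + v_{7} = v_{5}  ⟹  sig = [2:1]
  P = {2,5}:  v_{2} + v_{5} = v_{1}  ⟹  sig = [2:1]
  P = {2,6}:  v_{2} + v_{6} = v_{4}  ⟹  sig = [2:1]
  P = {3,6}:  v_{3} + v_{6} = v_{2}  ⟹  sig = [2:1]
  P = {3,7}:  v_{3} + v_{7} = v_{1}  ⟹  sig = [2:1]
  P = {4,7}:  v_{4} + v_{7} = v_{6}  ⟹  sig = [2:1]
  P = {5,6}:  v_{5} + v_{6} = v_{7}  ⟹  sig = [2:1]
  P = {3,4}:  v_{3} + v_{4} = 2·v_{2}  ⟹  sig = [2:2]
  P = {3,5}:  v_{3} + v_{5} = 2·v_{1}  ⟹  sig = [2:2]

Signatures (|P|; sorted positive RHS coefficients), sorted:
    |P|=2: 14 collections, coeffs (), (), (), (1), (1), (1), (1), (1), (1), (1), (1), (1), (2), (2)


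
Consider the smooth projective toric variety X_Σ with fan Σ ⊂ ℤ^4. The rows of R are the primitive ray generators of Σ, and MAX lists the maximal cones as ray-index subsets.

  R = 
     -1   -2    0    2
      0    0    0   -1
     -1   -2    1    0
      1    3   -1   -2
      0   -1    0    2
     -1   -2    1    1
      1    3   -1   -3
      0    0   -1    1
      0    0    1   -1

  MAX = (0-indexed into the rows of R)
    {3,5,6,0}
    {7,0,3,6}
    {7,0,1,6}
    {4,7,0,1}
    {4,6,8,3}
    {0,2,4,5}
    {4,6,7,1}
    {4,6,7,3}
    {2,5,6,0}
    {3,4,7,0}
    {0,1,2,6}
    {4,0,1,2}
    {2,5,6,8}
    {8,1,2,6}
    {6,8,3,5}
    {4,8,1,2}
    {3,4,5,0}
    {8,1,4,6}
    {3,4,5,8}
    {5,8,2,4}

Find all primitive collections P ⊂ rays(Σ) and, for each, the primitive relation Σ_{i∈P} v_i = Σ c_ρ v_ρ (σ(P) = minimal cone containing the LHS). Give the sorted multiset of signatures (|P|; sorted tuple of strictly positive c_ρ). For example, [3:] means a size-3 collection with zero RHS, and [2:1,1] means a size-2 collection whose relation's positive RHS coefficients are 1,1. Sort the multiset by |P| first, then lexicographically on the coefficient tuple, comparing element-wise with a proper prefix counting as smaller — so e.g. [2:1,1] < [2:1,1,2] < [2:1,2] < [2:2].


Σ has 10 primitive collections:

  {7,8}:  v_{7} + v_{8} = 0  so sig = [2:]
  {0,8}:  v_{0} + v_{8} = v_{5}  so sig = [2:1]
  {1,3}:  v_{1} + v_{3} = v_{6}  so sig = [2:1]
  {1,5}:  v_{1} + v_{5} = v_{2}  so sig = [2:1]
  {5,7}:  v_{5} + v_{7} = v_{0}  so sig = [2:1]
  {2,3}:  v_{2} + v_{3} = v_{5} + v_{6}  so sig = [2:1,1]
  {2,7}:  v_{2} + v_{7} = v_{0} + v_{1}  so sig = [2:1,1]
  {4,5,6}:  v_{4} + v_{5} + v_{6} = 0  so sig = [3:]
  {0,4,6}:  v_{0} + v_{4} + v_{6} = v_{7}  so sig = [3:1]
  {2,4,6}:  v_{2} + v_{4} + v_{6} = v_{1}  so sig = [3:1]

Sorted signature multiset PRS(X):
[[2:], [2:1], [2:1], [2:1], [2:1], [2:1,1], [2:1,1], [3:], [3:1], [3:1]]


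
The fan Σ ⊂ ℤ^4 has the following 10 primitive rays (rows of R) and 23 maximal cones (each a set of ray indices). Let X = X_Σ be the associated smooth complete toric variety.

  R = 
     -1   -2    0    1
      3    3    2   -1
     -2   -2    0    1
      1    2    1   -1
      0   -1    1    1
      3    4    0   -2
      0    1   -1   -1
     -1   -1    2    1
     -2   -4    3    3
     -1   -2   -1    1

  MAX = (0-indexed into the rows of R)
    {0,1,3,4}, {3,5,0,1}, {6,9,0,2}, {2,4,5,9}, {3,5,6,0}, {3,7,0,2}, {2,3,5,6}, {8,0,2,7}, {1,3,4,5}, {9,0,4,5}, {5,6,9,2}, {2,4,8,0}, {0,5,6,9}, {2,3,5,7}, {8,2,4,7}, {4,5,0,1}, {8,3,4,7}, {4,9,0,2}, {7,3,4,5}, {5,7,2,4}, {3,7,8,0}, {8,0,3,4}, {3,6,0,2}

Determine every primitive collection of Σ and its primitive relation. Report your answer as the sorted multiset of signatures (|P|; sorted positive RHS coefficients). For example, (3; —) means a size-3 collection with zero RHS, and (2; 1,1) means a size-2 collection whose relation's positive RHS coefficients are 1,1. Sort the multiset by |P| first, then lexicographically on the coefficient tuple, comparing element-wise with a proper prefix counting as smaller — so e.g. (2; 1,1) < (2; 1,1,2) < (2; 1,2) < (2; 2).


|primitive collections| = 18. Relations:

  P = {3,9}:  v_{3} + v_{9} = 0  →  sig = (2; —)
  P = {4,6}:  v_{4} + v_{6} = 0  →  sig = (2; —)
  P = {1,2}:  v_{1} + v_{2} = v_{3} + v_{4}  →  sig = (2; 1,1)
  P = {6,7}:  v_{6} + v_{7} = v_{2} + v_{3}  →  sig = (2; 1,1)
  P = {6,8}:  v_{6} + v_{8} = v_{0} + v_{7}  →  sig = (2; 1,1)
  P = {7,9}:  v_{7} + v_{9} = v_{2} + v_{4}  →  sig = (2; 1,1)
  P = {1,6}:  v_{1} + v_{6} = v_{0} + v_{3} + v_{5}  →  sig = (2; 1,1,1)
  P = {1,9}:  v_{1} + v_{9} = v_{0} + v_{4} + v_{5}  →  sig = (2; 1,1,1)
  P = {8,9}:  v_{8} + v_{9} = v_{0} + v_{2} + 2·v_{4}  →  sig = (2; 1,1,2)
  P = {5,8}:  v_{5} + v_{8} = v_{3} + 2·v_{4}  →  sig = (2; 1,2)
  P = {1,8}:  v_{1} + v_{8} = v_{0} + 2·v_{3} + 3·v_{4}  →  sig = (2; 1,2,3)
  P = {1,7}:  v_{1} + v_{7} = 2·v_{3} + 2·v_{4}  →  sig = (2; 2,2)
  P = {0,2,5}:  v_{0} + v_{2} + v_{5} = 0  →  sig = (3; —)
  P = {0,4,7}:  v_{0} + v_{4} + v_{7} = v_{8}  →  sig = (3; 1)
  P = {2,3,4}:  v_{2} + v_{3} + v_{4} = v_{7}  →  sig = (3; 1)
  P = {0,5,7}:  v_{0} + v_{5} + v_{7} = v_{3} + v_{4}  →  sig = (3; 1,1)
  P = {2,3,8}:  v_{2} + v_{3} + v_{8} = v_{0} + 2·v_{7}  →  sig = (3; 1,2)
  P = {0,3,4,5}:  v_{0} + v_{3} + v_{4} + v_{5} = v_{1}  →  sig = (4; 1)

Signatures (|P|; sorted positive RHS coefficients), sorted:
[(2; —), (2; —), (2; 1,1), (2; 1,1), (2; 1,1), (2; 1,1), (2; 1,1,1), (2; 1,1,1), (2; 1,1,2), (2; 1,2), (2; 1,2,3), (2; 2,2), (3; —), (3; 1), (3; 1), (3; 1,1), (3; 1,2), (4; 1)]


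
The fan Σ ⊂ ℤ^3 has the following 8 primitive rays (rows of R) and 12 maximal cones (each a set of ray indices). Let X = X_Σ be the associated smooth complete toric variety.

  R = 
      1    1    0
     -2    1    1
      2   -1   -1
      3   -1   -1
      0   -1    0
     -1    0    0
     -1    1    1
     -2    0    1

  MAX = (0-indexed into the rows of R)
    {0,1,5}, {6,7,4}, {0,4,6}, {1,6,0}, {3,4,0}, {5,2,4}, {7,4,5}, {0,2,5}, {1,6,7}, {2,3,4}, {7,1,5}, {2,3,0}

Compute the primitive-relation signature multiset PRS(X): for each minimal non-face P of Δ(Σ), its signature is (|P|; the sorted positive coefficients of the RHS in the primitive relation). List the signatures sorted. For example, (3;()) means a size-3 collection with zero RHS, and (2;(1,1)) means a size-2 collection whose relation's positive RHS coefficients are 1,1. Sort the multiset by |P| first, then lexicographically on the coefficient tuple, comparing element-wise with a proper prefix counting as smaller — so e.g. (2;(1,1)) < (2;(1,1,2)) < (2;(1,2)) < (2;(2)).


12 collections generate NE(X_Σ); each relation:

  • {1,2}:  v_{1} + v_{2} = 0 ; sig = (2;())
  • {0,7}:  v_{0} + v_{7} = v_{6} ; sig = (2;(1))
  • {1,4}:  v_{1} + v_{4} = v_{7} ; sig = (2;(1))
  • {2,7}:  v_{2} + v_{7} = v_{4} ; sig = (2;(1))
  • {3,5}:  v_{3} + v_{5} = v_{2} ; sig = (2;(1))
  • {5,6}:  v_{5} + v_{6} = v_{1} ; sig = (2;(1))
  • {1,3}:  v_{1} + v_{3} = v_{0} + v_{4} ; sig = (2;(1,1))
  • {2,6}:  v_{2} + v_{6} = v_{0} + v_{4} ; sig = (2;(1,1))
  • {3,7}:  v_{3} + v_{7} = v_{0} + 2·v_{4} ; sig = (2;(1,2))
  • {3,6}:  v_{3} + v_{6} = 2·v_{0} + 2·v_{4} ; sig = (2;(2,2))
  • {0,4,5}:  v_{0} + v_{4} + v_{5} = 0 ; sig = (3;())
  • {0,2,4}:  v_{0} + v_{2} + v_{4} = v_{3} ; sig = (3;(1))

Hence PRS(X_Σ) =
{ (2;()),  (2;(1)) ×5,  (2;(1,1)) ×2,  (2;(1,2)),  (2;(2,2)),  (3;()),  (3;(1)) }


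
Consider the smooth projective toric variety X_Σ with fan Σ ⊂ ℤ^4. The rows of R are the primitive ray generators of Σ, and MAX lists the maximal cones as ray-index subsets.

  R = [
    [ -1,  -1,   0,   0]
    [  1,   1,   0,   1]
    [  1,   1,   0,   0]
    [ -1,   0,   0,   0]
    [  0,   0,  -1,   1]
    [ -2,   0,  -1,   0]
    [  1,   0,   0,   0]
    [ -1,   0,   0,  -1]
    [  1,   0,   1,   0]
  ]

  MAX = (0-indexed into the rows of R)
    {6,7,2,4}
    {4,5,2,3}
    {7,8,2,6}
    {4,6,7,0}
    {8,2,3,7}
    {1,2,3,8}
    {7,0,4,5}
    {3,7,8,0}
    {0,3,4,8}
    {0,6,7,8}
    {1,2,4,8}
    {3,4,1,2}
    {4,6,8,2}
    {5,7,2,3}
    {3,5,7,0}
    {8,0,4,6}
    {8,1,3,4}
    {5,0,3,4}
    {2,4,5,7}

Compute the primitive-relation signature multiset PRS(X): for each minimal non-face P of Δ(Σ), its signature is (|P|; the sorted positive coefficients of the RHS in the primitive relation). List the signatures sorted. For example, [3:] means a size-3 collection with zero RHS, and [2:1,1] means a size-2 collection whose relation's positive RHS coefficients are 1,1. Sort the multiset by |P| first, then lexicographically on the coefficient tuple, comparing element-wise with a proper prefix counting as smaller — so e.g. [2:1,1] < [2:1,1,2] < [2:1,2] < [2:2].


Minimal non-faces — 11 found among 9 rays, 19 max cones:

  P = {0,2}:  v_{0} + v_{2} = 0  →  sig = [2:]
  P = {3,6}:  v_{3} + v_{6} = 0  →  sig = [2:]
  P = {5,8}:  v_{5} + v_{8} = v_{3}  →  sig = [2:1]
  P = {1,7}:  v_{1} + v_{7} = v_{2} + v_{3}  →  sig = [2:1,1]
  P = {5,6}:  v_{5} + v_{6} = v_{4} + v_{7}  →  sig = [2:1,1]
  P = {0,1}:  v_{0} + v_{1} = v_{3} + v_{4} + v_{8}  →  sig = [2:1,1,1]
  P = {1,6}:  v_{1} + v_{6} = v_{2} + v_{4} + v_{8}  →  sig = [2:1,1,1]
  P = {1,5}:  v_{1} + v_{5} = v_{2} + 2·v_{3} + v_{4}  →  sig = [2:1,1,2]
  P = {4,7,8}:  v_{4} + v_{7} + v_{8} = 0  →  sig = [3:]
  P = {3,4,7}:  v_{3} + v_{4} + v_{7} = v_{5}  →  sig = [3:1]
  P = {2,3,4,8}:  v_{2} + v_{3} + v_{4} + v_{8} = v_{1}  →  sig = [4:1]

Signatures (|P|; sorted positive RHS coefficients), sorted:
    |P|=2: 8 collections, coeffs (), (), (1), (1,1), (1,1), (1,1,1), (1,1,1), (1,1,2)
    |P|=3: 2 collections, coeffs (), (1)
    |P|=4: 1 collection, coeffs (1)


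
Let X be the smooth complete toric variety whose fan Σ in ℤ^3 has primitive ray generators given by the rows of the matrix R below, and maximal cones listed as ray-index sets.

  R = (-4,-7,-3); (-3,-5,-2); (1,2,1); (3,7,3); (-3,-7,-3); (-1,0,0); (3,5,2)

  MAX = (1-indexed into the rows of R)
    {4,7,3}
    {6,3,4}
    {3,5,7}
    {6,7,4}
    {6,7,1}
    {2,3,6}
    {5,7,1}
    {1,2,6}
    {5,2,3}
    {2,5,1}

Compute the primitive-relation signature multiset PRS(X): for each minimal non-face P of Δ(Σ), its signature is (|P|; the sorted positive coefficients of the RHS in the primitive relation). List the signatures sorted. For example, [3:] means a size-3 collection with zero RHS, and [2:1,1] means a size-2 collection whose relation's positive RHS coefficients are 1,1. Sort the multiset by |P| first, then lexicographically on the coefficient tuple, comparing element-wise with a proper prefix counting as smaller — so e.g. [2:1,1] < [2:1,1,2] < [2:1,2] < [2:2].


7 collections generate NE(X_Σ); each relation:

  P = {2,7}:  v_{2} + v_{7} = 0  so sig = [2:]
  P = {4,5}:  v_{4} + v_{5} = 0  so sig = [2:]
  P = {1,3}:  v_{1} + v_{3} = v_{2}  so sig = [2:1]
  P = {1,4}:  v_{1} + v_{4} = v_{6}  so sig = [2:1]
  P = {5,6}:  v_{5} + v_{6} = v_{1}  so sig = [2:1]
  P = {2,4}:  v_{2} + v_{4} = v_{3} + v_{6}  so sig = [2:1,1]
  P = {3,6,7}:  v_{3} + v_{6} + v_{7} = v_{4}  so sig = [3:1]

Hence PRS(X_Σ) =
    [2:]
    [2:]
    [2:1]
    [2:1]
    [2:1]
    [2:1,1]
    [3:1]


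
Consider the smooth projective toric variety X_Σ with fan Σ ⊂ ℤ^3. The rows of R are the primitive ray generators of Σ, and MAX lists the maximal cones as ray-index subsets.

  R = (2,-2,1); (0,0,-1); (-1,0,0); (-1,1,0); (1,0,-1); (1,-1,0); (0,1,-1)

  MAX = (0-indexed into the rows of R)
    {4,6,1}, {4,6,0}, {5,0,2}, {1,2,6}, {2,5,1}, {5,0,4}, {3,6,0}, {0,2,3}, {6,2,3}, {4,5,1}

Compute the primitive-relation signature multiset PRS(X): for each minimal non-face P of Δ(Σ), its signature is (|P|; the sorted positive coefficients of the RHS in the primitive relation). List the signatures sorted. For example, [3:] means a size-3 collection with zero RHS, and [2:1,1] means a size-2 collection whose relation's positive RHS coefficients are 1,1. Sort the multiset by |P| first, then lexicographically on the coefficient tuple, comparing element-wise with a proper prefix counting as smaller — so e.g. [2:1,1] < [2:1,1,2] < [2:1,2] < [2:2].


Σ has 7 primitive collections:

  • {3,5}:  v_{3} + v_{5} = 0  →  sig = [2:]
  • {2,4}:  v_{2} + v_{4} = v_{1}  →  sig = [2:1]
  • {3,4}:  v_{3} + v_{4} = v_{6}  →  sig = [2:1]
  • {5,6}:  v_{5} + v_{6} = v_{4}  →  sig = [2:1]
  • {1,3}:  v_{1} + v_{3} = v_{2} + v_{6}  →  sig = [2:1,1]
  • {0,1}:  v_{0} + v_{1} = 2·v_{5}  →  sig = [2:2]
  • {0,2,6}:  v_{0} + v_{2} + v_{6} = v_{5}  →  sig = [3:1]

Hence PRS(X_Σ) =
[[2:], [2:1], [2:1], [2:1], [2:1,1], [2:2], [3:1]]


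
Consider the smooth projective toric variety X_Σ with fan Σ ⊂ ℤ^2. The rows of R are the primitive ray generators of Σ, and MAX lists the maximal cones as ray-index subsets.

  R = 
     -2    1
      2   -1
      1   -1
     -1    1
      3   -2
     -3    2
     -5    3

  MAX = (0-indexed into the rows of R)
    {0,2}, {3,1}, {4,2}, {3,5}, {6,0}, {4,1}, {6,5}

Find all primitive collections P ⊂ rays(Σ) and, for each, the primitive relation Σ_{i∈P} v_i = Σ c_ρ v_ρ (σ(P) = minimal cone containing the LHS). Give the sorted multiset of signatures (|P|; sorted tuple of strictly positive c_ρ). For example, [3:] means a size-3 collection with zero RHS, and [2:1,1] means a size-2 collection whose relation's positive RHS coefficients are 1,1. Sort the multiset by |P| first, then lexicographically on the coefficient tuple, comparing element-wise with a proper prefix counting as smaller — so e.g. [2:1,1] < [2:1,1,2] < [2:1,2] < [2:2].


Δ(Σ) — 7 vertices, 14 min non-faces:

  P={0,1}:  v_{0} + v_{1} = 0 ; sig = [2:]
  P={2,3}:  v_{2} + v_{3} = 0 ; sig = [2:]
  P={4,5}:  v_{4} + v_{5} = 0 ; sig = [2:]
  P={0,3}:  v_{0} + v_{3} = v_{5} ; sig = [2:1]
  P={0,4}:  v_{0} + v_{4} = v_{2} ; sig = [2:1]
  P={0,5}:  v_{0} + v_{5} = v_{6} ; sig = [2:1]
  P={1,2}:  v_{1} + v_{2} = v_{4} ; sig = [2:1]
  P={1,5}:  v_{1} + v_{5} = v_{3} ; sig = [2:1]
  P={1,6}:  v_{1} + v_{6} = v_{5} ; sig = [2:1]
  P={2,5}:  v_{2} + v_{5} = v_{0} ; sig = [2:1]
  P={3,4}:  v_{3} + v_{4} = v_{1} ; sig = [2:1]
  P={4,6}:  v_{4} + v_{6} = v_{0} ; sig = [2:1]
  P={2,6}:  v_{2} + v_{6} = 2·v_{0} ; sig = [2:2]
  P={3,6}:  v_{3} + v_{6} = 2·v_{5} ; sig = [2:2]

Sorted signature multiset PRS(X):
    [2:]
    [2:]
    [2:]
    [2:1]
    [2:1]
    [2:1]
    [2:1]
    [2:1]
    [2:1]
    [2:1]
    [2:1]
    [2:1]
    [2:2]
    [2:2]


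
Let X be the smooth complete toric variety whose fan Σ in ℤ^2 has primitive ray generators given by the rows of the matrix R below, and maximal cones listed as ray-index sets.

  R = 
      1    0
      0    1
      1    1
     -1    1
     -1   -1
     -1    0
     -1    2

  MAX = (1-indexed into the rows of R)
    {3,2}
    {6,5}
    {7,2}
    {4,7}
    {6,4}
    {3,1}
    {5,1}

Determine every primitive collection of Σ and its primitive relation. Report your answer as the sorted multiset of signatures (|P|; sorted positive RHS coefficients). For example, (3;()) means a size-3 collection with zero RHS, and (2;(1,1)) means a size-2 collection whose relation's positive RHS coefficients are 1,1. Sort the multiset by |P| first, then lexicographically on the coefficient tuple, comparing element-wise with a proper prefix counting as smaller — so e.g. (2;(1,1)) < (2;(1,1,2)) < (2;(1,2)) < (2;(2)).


14 minimal non-faces of Δ(Σ) (on 7 rays):

  P={1,6}:  v_{1} + v_{6} = 0 ; sig = (2;())
  P={3,5}:  v_{3} + v_{5} = 0 ; sig = (2;())
  P={1,2}:  v_{1} + v_{2} = v_{3} ; sig = (2;(1))
  P={1,4}:  v_{1} + v_{4} = v_{2} ; sig = (2;(1))
  P={2,4}:  v_{2} + v_{4} = v_{7} ; sig = (2;(1))
  P={2,5}:  v_{2} + v_{5} = v_{6} ; sig = (2;(1))
  P={2,6}:  v_{2} + v_{6} = v_{4} ; sig = (2;(1))
  P={3,6}:  v_{3} + v_{6} = v_{2} ; sig = (2;(1))
  P={5,7}:  v_{5} + v_{7} = v_{4} + v_{6} ; sig = (2;(1,1))
  P={1,7}:  v_{1} + v_{7} = 2·v_{2} ; sig = (2;(2))
  P={3,4}:  v_{3} + v_{4} = 2·v_{2} ; sig = (2;(2))
  P={4,5}:  v_{4} + v_{5} = 2·v_{6} ; sig = (2;(2))
  P={6,7}:  v_{6} + v_{7} = 2·v_{4} ; sig = (2;(2))
  P={3,7}:  v_{3} + v_{7} = 3·v_{2} ; sig = (2;(3))

Signatures (|P|; sorted positive RHS coefficients), sorted:
{ (2;()) ×2,  (2;(1)) ×6,  (2;(1,1)),  (2;(2)) ×4,  (2;(3)) }


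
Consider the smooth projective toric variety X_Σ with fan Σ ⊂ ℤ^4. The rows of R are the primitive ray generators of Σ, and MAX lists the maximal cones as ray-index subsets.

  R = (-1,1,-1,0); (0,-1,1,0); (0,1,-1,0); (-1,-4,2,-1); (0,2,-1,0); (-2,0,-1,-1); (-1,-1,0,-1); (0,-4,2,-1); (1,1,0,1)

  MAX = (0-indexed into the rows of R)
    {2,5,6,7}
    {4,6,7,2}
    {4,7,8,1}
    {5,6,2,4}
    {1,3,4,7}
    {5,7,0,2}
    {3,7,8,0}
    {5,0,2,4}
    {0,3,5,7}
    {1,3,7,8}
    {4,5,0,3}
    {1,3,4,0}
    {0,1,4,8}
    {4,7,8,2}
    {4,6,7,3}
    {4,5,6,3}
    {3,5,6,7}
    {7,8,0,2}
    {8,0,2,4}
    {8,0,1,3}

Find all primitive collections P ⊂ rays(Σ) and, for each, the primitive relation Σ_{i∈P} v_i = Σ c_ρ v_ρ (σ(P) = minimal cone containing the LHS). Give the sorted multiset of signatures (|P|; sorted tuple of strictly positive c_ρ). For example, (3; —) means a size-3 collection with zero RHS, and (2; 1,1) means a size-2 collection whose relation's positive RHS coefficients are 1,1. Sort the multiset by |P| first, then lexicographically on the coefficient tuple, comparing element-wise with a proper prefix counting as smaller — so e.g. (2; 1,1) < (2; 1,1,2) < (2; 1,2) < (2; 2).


Σ has 11 primitive collections:

  • {1,2}:  v_{1} + v_{2} = 0  so sig = (2; —)
  • {6,8}:  v_{6} + v_{8} = 0  so sig = (2; —)
  • {0,6}:  v_{0} + v_{6} = v_{5}  so sig = (2; 1)
  • {5,8}:  v_{5} + v_{8} = v_{0}  so sig = (2; 1)
  • {1,6}:  v_{1} + v_{6} = v_{3} + v_{4}  so sig = (2; 1,1)
  • {2,3}:  v_{2} + v_{3} = v_{0} + v_{7}  so sig = (2; 1,1)
  • {1,5}:  v_{1} + v_{5} = v_{0} + v_{3} + v_{4}  so sig = (2; 1,1,1)
  • {0,1,7}:  v_{0} + v_{1} + v_{7} = v_{3}  so sig = (3; 1)
  • {0,4,7}:  v_{0} + v_{4} + v_{7} = v_{6}  so sig = (3; 1)
  • {3,4,8}:  v_{3} + v_{4} + v_{8} = v_{1}  so sig = (3; 1)
  • {4,5,7}:  v_{4} + v_{5} + v_{7} = 2·v_{6}  so sig = (3; 2)

Signatures (|P|; sorted positive RHS coefficients), sorted:
    |P|=2: 7 collections, coeffs (), (), (1), (1), (1,1), (1,1), (1,1,1)
    |P|=3: 4 collections, coeffs (1), (1), (1), (2)


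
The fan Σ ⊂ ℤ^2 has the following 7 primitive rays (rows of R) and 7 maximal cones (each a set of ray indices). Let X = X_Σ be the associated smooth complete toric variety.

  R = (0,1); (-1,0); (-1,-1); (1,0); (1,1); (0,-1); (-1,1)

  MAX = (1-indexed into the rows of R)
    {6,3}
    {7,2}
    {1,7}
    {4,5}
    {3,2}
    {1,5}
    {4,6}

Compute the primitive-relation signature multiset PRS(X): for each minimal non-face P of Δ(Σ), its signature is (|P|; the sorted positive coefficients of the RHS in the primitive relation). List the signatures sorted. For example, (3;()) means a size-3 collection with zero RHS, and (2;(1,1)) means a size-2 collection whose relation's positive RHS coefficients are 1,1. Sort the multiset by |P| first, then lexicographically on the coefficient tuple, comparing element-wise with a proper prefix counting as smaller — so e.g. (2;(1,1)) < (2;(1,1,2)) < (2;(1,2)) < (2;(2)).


The 14 primitive collections of Σ (r=7, n=2):

  P = {1,6}:  v_{1} + v_{6} = 0 ; sig = (2;())
  P = {2,4}:  v_{2} + v_{4} = 0 ; sig = (2;())
  P = {3,5}:  v_{3} + v_{5} = 0 ; sig = (2;())
  P = {1,2}:  v_{1} + v_{2} = v_{7} ; sig = (2;(1))
  P = {1,3}:  v_{1} + v_{3} = v_{2} ; sig = (2;(1))
  P = {1,4}:  v_{1} + v_{4} = v_{5} ; sig = (2;(1))
  P = {2,5}:  v_{2} + v_{5} = v_{1} ; sig = (2;(1))
  P = {2,6}:  v_{2} + v_{6} = v_{3} ; sig = (2;(1))
  P = {3,4}:  v_{3} + v_{4} = v_{6} ; sig = (2;(1))
  P = {4,7}:  v_{4} + v_{7} = v_{1} ; sig = (2;(1))
  P = {5,6}:  v_{5} + v_{6} = v_{4} ; sig = (2;(1))
  P = {6,7}:  v_{6} + v_{7} = v_{2} ; sig = (2;(1))
  P = {3,7}:  v_{3} + v_{7} = 2·v_{2} ; sig = (2;(2))
  P = {5,7}:  v_{5} + v_{7} = 2·v_{1} ; sig = (2;(2))

Signatures (|P|; sorted positive RHS coefficients), sorted:
    (2;())
    (2;())
    (2;())
    (2;(1))
    (2;(1))
    (2;(1))
    (2;(1))
    (2;(1))
    (2;(1))
    (2;(1))
    (2;(1))
    (2;(1))
    (2;(2))
    (2;(2))


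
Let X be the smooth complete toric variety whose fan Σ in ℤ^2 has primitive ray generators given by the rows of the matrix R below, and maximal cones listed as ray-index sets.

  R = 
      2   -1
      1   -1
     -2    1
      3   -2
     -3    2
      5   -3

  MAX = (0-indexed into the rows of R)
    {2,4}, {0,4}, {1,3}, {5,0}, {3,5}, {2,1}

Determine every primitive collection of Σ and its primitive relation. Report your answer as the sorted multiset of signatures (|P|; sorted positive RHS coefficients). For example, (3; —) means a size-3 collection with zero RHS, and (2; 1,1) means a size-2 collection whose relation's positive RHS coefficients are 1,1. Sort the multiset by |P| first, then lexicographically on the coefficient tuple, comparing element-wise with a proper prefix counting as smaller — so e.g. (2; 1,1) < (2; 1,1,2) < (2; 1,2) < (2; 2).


Primitive collections (9):

  {0,2}:  v_{0} + v_{2} = 0  ⟹  sig = (2; —)
  {3,4}:  v_{3} + v_{4} = 0  ⟹  sig = (2; —)
  {0,1}:  v_{0} + v_{1} = v_{3}  ⟹  sig = (2; 1)
  {0,3}:  v_{0} + v_{3} = v_{5}  ⟹  sig = (2; 1)
  {1,4}:  v_{1} + v_{4} = v_{2}  ⟹  sig = (2; 1)
  {2,3}:  v_{2} + v_{3} = v_{1}  ⟹  sig = (2; 1)
  {2,5}:  v_{2} + v_{5} = v_{3}  ⟹  sig = (2; 1)
  {4,5}:  v_{4} + v_{5} = v_{0}  ⟹  sig = (2; 1)
  {1,5}:  v_{1} + v_{5} = 2·v_{3}  ⟹  sig = (2; 2)

Hence PRS(X_Σ) =
    (2; —)
    (2; —)
    (2; 1)
    (2; 1)
    (2; 1)
    (2; 1)
    (2; 1)
    (2; 1)
    (2; 2)


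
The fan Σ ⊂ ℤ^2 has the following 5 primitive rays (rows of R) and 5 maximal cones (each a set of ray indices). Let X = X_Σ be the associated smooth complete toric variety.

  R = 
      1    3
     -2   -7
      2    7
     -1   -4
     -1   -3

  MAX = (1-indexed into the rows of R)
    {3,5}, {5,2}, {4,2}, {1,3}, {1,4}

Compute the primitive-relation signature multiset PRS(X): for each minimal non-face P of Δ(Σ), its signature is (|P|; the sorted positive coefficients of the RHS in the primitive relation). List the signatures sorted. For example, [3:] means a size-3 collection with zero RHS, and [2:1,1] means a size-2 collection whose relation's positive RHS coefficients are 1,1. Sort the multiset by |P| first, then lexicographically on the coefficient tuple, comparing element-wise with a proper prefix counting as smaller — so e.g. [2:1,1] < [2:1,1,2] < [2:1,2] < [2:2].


5 collections generate NE(X_Σ); each relation:

  P = {1,5}:  v_{1} + v_{5} = 0  so sig = [2:]
  P = {2,3}:  v_{2} + v_{3} = 0  so sig = [2:]
  P = {1,2}:  v_{1} + v_{2} = v_{4}  so sig = [2:1]
  P = {3,4}:  v_{3} + v_{4} = v_{1}  so sig = [2:1]
  P = {4,5}:  v_{4} + v_{5} = v_{2}  so sig = [2:1]

Signatures (|P|; sorted positive RHS coefficients), sorted:
[[2:], [2:], [2:1], [2:1], [2:1]]


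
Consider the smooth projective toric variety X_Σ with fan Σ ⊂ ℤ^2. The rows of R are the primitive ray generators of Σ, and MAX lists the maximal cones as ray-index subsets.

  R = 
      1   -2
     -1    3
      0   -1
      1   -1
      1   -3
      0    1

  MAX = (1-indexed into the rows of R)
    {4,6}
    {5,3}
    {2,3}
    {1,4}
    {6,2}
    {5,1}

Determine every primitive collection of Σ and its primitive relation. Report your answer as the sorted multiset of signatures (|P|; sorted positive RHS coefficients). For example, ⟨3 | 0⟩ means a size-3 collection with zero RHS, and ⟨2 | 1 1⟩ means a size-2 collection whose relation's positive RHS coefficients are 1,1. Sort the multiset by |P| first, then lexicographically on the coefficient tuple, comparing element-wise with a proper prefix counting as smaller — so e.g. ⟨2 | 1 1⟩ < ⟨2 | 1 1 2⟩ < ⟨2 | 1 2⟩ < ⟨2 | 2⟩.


9 collections generate NE(X_Σ); each relation:

  • {2,5}:  v_{2} + v_{5} = 0  ⟹  sig = ⟨2 | 0⟩
  • {3,6}:  v_{3} + v_{6} = 0  ⟹  sig = ⟨2 | 0⟩
  • {1,2}:  v_{1} + v_{2} = v_{6}  ⟹  sig = ⟨2 | 1⟩
  • {1,3}:  v_{1} + v_{3} = v_{5}  ⟹  sig = ⟨2 | 1⟩
  • {1,6}:  v_{1} + v_{6} = v_{4}  ⟹  sig = ⟨2 | 1⟩
  • {3,4}:  v_{3} + v_{4} = v_{1}  ⟹  sig = ⟨2 | 1⟩
  • {5,6}:  v_{5} + v_{6} = v_{1}  ⟹  sig = ⟨2 | 1⟩
  • {2,4}:  v_{2} + v_{4} = 2·v_{6}  ⟹  sig = ⟨2 | 2⟩
  • {4,5}:  v_{4} + v_{5} = 2·v_{1}  ⟹  sig = ⟨2 | 2⟩

so the primitive-relation signature multiset is
[⟨2 | 0⟩, ⟨2 | 0⟩, ⟨2 | 1⟩, ⟨2 | 1⟩, ⟨2 | 1⟩, ⟨2 | 1⟩, ⟨2 | 1⟩, ⟨2 | 2⟩, ⟨2 | 2⟩]


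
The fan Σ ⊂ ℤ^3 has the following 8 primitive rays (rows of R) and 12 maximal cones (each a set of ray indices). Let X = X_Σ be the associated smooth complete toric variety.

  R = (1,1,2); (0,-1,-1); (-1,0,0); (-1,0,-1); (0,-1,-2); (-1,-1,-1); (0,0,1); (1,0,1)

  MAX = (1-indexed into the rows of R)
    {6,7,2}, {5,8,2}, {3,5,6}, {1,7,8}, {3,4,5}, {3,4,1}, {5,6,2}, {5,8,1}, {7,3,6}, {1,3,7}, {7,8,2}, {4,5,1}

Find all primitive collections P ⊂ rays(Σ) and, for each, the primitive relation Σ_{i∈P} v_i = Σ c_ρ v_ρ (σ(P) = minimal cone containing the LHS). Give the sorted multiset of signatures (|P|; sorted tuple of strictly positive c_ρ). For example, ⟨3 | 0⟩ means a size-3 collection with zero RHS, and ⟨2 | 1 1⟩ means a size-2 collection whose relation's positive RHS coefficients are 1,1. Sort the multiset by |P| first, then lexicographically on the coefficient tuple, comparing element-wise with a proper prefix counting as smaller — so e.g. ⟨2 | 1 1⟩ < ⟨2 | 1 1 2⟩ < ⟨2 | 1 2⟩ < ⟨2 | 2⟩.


Primitive collections (11):

  • {4,8}:  v_{4} + v_{8} = 0  so sig = ⟨2 | 0⟩
  • {1,2}:  v_{1} + v_{2} = v_{8}  so sig = ⟨2 | 1⟩
  • {1,6}:  v_{1} + v_{6} = v_{7}  so sig = ⟨2 | 1⟩
  • {2,3}:  v_{2} + v_{3} = v_{6}  so sig = ⟨2 | 1⟩
  • {3,8}:  v_{3} + v_{8} = v_{7}  so sig = ⟨2 | 1⟩
  • {4,7}:  v_{4} + v_{7} = v_{3}  so sig = ⟨2 | 1⟩
  • {5,7}:  v_{5} + v_{7} = v_{2}  so sig = ⟨2 | 1⟩
  • {2,4}:  v_{2} + v_{4} = v_{3} + v_{5}  so sig = ⟨2 | 1 1⟩
  • {6,8}:  v_{6} + v_{8} = v_{2} + v_{7}  so sig = ⟨2 | 1 1⟩
  • {4,6}:  v_{4} + v_{6} = 2·v_{3} + v_{5}  so sig = ⟨2 | 1 2⟩
  • {1,3,5}:  v_{1} + v_{3} + v_{5} = 0  so sig = ⟨3 | 0⟩

Signatures (|P|; sorted positive RHS coefficients), sorted:
[⟨2 | 0⟩, ⟨2 | 1⟩, ⟨2 | 1⟩, ⟨2 | 1⟩, ⟨2 | 1⟩, ⟨2 | 1⟩, ⟨2 | 1⟩, ⟨2 | 1 1⟩, ⟨2 | 1 1⟩, ⟨2 | 1 2⟩, ⟨3 | 0⟩]


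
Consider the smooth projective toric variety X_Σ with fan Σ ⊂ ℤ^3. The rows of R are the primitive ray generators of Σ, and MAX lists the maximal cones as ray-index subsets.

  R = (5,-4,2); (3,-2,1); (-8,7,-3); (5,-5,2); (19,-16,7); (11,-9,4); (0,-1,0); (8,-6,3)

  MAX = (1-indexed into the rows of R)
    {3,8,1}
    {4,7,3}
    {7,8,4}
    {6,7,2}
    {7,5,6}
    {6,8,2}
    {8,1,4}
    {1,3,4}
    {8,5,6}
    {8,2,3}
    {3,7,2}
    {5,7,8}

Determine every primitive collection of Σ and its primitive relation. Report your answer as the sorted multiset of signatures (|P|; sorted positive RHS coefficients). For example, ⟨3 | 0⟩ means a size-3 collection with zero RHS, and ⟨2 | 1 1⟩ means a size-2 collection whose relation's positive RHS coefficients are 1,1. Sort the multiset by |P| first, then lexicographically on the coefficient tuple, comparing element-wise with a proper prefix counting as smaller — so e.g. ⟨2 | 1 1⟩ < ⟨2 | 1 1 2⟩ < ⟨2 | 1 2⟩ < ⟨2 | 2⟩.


14 collections generate NE(X_Σ); each relation:

  • {1,2}:  v_{1} + v_{2} = v_{8}  ⟹  sig = ⟨2 | 1⟩
  • {1,7}:  v_{1} + v_{7} = v_{4}  ⟹  sig = ⟨2 | 1⟩
  • {3,5}:  v_{3} + v_{5} = v_{6}  ⟹  sig = ⟨2 | 1⟩
  • {3,6}:  v_{3} + v_{6} = v_{2}  ⟹  sig = ⟨2 | 1⟩
  • {2,4}:  v_{2} + v_{4} = v_{7} + v_{8}  ⟹  sig = ⟨2 | 1 1⟩
  • {1,6}:  v_{1} + v_{6} = v_{7} + 2·v_{8}  ⟹  sig = ⟨2 | 1 2⟩
  • {2,5}:  v_{2} + v_{5} = 2·v_{6}  ⟹  sig = ⟨2 | 2⟩
  • {4,6}:  v_{4} + v_{6} = 2·v_{7} + 2·v_{8}  ⟹  sig = ⟨2 | 2 2⟩
  • {1,5}:  v_{1} + v_{5} = 2·v_{7} + 3·v_{8}  ⟹  sig = ⟨2 | 2 3⟩
  • {4,5}:  v_{4} + v_{5} = 3·v_{7} + 3·v_{8}  ⟹  sig = ⟨2 | 3 3⟩
  • {3,7,8}:  v_{3} + v_{7} + v_{8} = 0  ⟹  sig = ⟨3 | 0⟩
  • {2,7,8}:  v_{2} + v_{7} + v_{8} = v_{6}  ⟹  sig = ⟨3 | 1⟩
  • {3,4,8}:  v_{3} + v_{4} + v_{8} = v_{1}  ⟹  sig = ⟨3 | 1⟩
  • {6,7,8}:  v_{6} + v_{7} + v_{8} = v_{5}  ⟹  sig = ⟨3 | 1⟩

Signatures (|P|; sorted positive RHS coefficients), sorted:
{ ⟨2 | 1⟩ ×4,  ⟨2 | 1 1⟩,  ⟨2 | 1 2⟩,  ⟨2 | 2⟩,  ⟨2 | 2 2⟩,  ⟨2 | 2 3⟩,  ⟨2 | 3 3⟩,  ⟨3 | 0⟩,  ⟨3 | 1⟩ ×3 }
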